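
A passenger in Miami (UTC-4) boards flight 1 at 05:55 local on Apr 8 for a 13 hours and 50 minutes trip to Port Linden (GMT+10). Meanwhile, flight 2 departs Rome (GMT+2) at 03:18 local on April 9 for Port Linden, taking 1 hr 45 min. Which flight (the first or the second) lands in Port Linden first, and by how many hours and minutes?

Flight 1 in UTC: 05:55 + 4:00 = 09:55 on Apr 8.
+13 hours and 50 minutes → arrive 23:45 UTC on Apr 8.
Flight 2 in UTC: 03:18 − 2:00 = 01:18 on Apr 9.
+1 hour 45 minutes → arrive 03:03 UTC on Apr 9.
Flight 1 lands earlier by 3 hours 18 minutes.

the first, by 3 hours 18 minutes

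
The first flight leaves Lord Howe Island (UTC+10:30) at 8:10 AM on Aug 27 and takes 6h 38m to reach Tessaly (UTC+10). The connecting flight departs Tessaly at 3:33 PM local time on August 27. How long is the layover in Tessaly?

1 hour 15 minutes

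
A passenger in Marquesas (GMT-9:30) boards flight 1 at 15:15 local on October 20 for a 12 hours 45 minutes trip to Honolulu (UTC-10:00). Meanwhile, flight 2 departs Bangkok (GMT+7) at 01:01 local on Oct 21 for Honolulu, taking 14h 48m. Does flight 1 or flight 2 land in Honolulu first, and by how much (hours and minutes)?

the second, by 4 hours 41 minutes

Flight 1 in UTC: 15:15 + 9:30 = 00:45 on Oct 21.
+12 hours 45 minutes → arrive 13:30 UTC on Oct 21.
Flight 2 in UTC: 01:01 − 7:00 = 18:01 on Oct 20.
+14 hours and 48 minutes → arrive 08:49 UTC on Oct 21.
Flight 2 lands earlier by 4 hours 41 minutes.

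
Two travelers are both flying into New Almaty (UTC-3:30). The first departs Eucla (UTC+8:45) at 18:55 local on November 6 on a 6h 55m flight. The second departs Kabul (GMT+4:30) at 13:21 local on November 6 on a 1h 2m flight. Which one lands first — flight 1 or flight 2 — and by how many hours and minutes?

Flight 1 in UTC: 18:55 − 8:45 = 10:10 on Nov 6.
+6 hours and 55 minutes → arrive 17:05 UTC on Nov 6.
Flight 2 in UTC: 13:21 − 4:30 = 08:51 on Nov 6.
+1 hour 2 minutes → arrive 09:53 UTC on Nov 6.
Flight 2 lands earlier by 7 hours 12 minutes.

the second, by 7 hours 12 minutes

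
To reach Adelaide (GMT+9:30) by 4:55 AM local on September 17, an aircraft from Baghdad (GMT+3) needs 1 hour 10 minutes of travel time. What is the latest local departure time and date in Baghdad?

Target arrival in UTC: 4:55 AM − 9:30 = 7:25 PM on Sep 16.
Subtract 1 hour and 10 minutes → departure 6:15 PM UTC on Sep 16.
Baghdad is UTC+3:00: 6:15 PM + 3:00 = 9:15 PM on Sep 16.

9:15 PM on Sep 16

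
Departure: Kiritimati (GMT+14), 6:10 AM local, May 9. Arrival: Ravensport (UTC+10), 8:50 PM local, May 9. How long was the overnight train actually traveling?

Ravensport is 4:00 behind Kiritimati.
Clock-face elapsed time (ignoring zones) is 14 hours 40 minutes.
Actual elapsed = 14 hours 40 minutes + 4:00 = 18 hours 40 minutes.

18 hours 40 minutes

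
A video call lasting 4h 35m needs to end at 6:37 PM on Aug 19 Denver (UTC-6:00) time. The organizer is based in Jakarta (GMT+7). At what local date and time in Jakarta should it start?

3:02 AM on August 20

Target end time in UTC: 6:37 PM + 6:00 = 12:37 AM on Aug 20.
Subtract 4 hours and 35 minutes → start 8:02 PM UTC on Aug 19.
Jakarta is UTC+7:00: 8:02 PM + 7:00 = 3:02 AM on Aug 20.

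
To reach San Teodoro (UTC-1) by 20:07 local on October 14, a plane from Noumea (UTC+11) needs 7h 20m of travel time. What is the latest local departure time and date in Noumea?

Target arrival in UTC: 20:07 + 1:00 = 21:07 on Oct 14.
Subtract 7 hours and 20 minutes → departure 13:47 UTC on Oct 14.
Noumea is UTC+11:00: 13:47 + 11:00 = 00:47 on Oct 15.

00:47 on October 15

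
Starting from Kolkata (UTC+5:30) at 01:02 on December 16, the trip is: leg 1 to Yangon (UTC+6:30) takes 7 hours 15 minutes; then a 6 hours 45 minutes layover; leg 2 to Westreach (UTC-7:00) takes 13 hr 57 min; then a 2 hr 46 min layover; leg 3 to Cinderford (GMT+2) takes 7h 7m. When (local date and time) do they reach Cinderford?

11:22 on December 17

Convert departure to UTC: 01:02 − 5:30 = 19:32 UTC on Dec 15.
Add 7 hours and 15 minutes leg 1 → 02:47 UTC (Dec 16).
Add 6 hours and 45 minutes layover in Yangon → 09:32 UTC.
Add 13 hours 57 minutes leg 2 → 23:29 UTC.
Add 2 hours 46 minutes layover in Westreach → 02:15 UTC (Dec 17).
Add 7 hours 7 minutes leg 3 → 09:22 UTC.
Cinderford is UTC+2:00, so local arrival = 09:22 + 2:00 = 11:22 on Dec 17.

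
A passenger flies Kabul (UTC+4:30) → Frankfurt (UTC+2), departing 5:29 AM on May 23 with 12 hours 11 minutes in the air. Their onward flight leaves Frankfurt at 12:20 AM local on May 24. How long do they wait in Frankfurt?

9 hours 10 minutes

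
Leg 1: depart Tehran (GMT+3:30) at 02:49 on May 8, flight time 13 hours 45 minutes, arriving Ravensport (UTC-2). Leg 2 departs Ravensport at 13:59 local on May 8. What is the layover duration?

Convert departure to UTC: 02:49 − 3:30 = 23:19 UTC on May 7.
Add 13 hours and 45 minutes flight time → 13:04 UTC (May 8).
Ravensport is UTC−2:00, so local arrival = 13:04 − 2:00 = 11:04 on May 8.
Layover = 13:59 − 11:04 = 2 hours 55 minutes.

2 hours 55 minutes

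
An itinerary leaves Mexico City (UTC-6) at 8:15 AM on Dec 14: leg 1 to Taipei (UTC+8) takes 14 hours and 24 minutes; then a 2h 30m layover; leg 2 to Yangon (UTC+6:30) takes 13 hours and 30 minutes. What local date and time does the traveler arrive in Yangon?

Convert departure to UTC: 8:15 AM + 6:00 = 2:15 PM UTC on Dec 14.
Add 14 hours 24 minutes leg 1 → 4:39 AM UTC (Dec 15).
Add 2 hours and 30 minutes layover in Taipei → 7:09 AM UTC.
Add 13 hours and 30 minutes leg 2 → 8:39 PM UTC.
Yangon is UTC+6:30, so local arrival = 8:39 PM + 6:30 = 3:09 AM on Dec 16.

3:09 AM on Dec 16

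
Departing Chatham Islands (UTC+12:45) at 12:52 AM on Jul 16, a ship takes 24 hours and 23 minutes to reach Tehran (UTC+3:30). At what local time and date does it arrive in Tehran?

4:00 PM on Jul 16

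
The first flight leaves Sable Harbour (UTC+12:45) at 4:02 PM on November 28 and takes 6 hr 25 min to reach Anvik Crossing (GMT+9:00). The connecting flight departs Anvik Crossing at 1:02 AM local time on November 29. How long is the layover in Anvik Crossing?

6 hours 20 minutes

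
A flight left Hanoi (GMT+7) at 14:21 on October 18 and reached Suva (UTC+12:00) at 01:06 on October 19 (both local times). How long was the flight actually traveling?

5 hours 45 minutes

Departure in UTC: 14:21 − 7:00 = 07:21 on Oct 18.
Arrival in UTC: 01:06 − 12:00 = 13:06 on Oct 18.
Elapsed = 13:06 − 07:21 = 5 hours 45 minutes.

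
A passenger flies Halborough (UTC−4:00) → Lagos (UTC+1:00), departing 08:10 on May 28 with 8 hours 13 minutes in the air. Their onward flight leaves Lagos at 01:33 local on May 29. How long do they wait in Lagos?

Convert departure to UTC: 08:10 + 4:00 = 12:10 UTC on May 28.
Add 8 hours 13 minutes flight time → 20:23 UTC.
Lagos is UTC+1:00, so local arrival = 20:23 + 1:00 = 21:23 on May 28.
Layover = 01:33 − 21:23 (+1 day) = 4 hours 10 minutes.

4 hours 10 minutes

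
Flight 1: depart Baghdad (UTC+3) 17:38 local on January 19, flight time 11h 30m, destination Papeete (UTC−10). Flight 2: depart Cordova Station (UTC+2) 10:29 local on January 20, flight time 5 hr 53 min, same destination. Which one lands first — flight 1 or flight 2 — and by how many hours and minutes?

Flight 1 in UTC: 17:38 − 3:00 = 14:38 on Jan 19.
+11 hours 30 minutes → arrive 02:08 UTC on Jan 20.
Flight 2 in UTC: 10:29 − 2:00 = 08:29 on Jan 20.
+5 hours 53 minutes → arrive 14:22 UTC on Jan 20.
Flight 1 lands earlier by 12 hours 14 minutes.

the first, by 12 hours 14 minutes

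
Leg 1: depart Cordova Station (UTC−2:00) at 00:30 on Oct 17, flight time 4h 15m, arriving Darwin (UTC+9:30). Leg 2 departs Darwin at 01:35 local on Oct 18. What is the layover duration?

9 hours 20 minutes

Convert departure to UTC: 00:30 + 2:00 = 02:30 UTC on Oct 17.
Add 4 hours and 15 minutes flight time → 06:45 UTC.
Darwin is UTC+9:30, so local arrival = 06:45 + 9:30 = 16:15 on Oct 17.
Layover = 01:35 − 16:15 (+1 day) = 9 hours 20 minutes.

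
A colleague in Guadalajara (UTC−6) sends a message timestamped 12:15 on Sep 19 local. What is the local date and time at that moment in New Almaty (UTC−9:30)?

In UTC: 12:15 + 6:00 = 18:15 on Sep 19.
New Almaty is UTC−9:30: 18:15 − 9:30 = 08:45 on Sep 19.

08:45 on September 19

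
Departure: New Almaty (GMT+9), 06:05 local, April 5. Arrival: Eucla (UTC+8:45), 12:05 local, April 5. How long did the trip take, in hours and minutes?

Eucla is 0:15 behind New Almaty.
Clock-face elapsed time (ignoring zones) is 6 hours.
Actual elapsed = 6 hours + 0:15 = 6 hours 15 minutes.

6 hours 15 minutes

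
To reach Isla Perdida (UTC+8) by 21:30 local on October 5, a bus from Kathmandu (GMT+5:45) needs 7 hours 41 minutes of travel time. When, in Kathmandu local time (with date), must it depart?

Target arrival in UTC: 21:30 − 8:00 = 13:30 on Oct 5.
Subtract 7 hours 41 minutes → departure 05:49 UTC on Oct 5.
Kathmandu is UTC+5:45: 05:49 + 5:45 = 11:34 on Oct 5.

11:34 on October 5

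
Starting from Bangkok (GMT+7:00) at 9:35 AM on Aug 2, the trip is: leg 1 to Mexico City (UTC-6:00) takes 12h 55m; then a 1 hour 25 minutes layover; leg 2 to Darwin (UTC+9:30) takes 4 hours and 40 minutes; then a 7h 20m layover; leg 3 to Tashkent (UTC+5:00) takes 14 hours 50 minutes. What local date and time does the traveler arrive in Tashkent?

12:45 AM on Aug 4

Convert departure to UTC: 9:35 AM − 7:00 = 2:35 AM UTC on Aug 2.
Add 12 hours and 55 minutes leg 1 → 3:30 PM UTC.
Add 1 hour 25 minutes layover in Mexico City → 4:55 PM UTC.
Add 4 hours and 40 minutes leg 2 → 9:35 PM UTC.
Add 7 hours 20 minutes layover in Darwin → 4:55 AM UTC (Aug 3).
Add 14 hours 50 minutes leg 3 → 7:45 PM UTC.
Tashkent is UTC+5:00, so local arrival = 7:45 PM + 5:00 = 12:45 AM on Aug 4.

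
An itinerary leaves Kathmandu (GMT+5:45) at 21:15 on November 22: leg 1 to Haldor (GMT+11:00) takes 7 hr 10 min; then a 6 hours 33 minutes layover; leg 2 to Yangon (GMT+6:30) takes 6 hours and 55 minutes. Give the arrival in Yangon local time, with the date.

Convert departure to UTC: 21:15 − 5:45 = 15:30 UTC on Nov 22.
Add 7 hours 10 minutes leg 1 → 22:40 UTC.
Add 6 hours 33 minutes layover in Haldor → 05:13 UTC (Nov 23).
Add 6 hours and 55 minutes leg 2 → 12:08 UTC.
Yangon is UTC+6:30, so local arrival = 12:08 + 6:30 = 18:38 on Nov 23.

18:38 on Nov 23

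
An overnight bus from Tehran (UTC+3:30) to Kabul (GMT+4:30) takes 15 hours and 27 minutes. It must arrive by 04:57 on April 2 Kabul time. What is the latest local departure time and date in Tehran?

12:30 on April 1

Target arrival in UTC: 04:57 − 4:30 = 00:27 on Apr 2.
Subtract 15 hours and 27 minutes → departure 09:00 UTC on Apr 1.
Tehran is UTC+3:30: 09:00 + 3:30 = 12:30 on Apr 1.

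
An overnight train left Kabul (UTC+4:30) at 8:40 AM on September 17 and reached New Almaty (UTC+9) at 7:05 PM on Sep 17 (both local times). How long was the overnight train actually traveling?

Departure in UTC: 8:40 AM − 4:30 = 4:10 AM on Sep 17.
Arrival in UTC: 7:05 PM − 9:00 = 10:05 AM on Sep 17.
Elapsed = 10:05 AM − 4:10 AM = 5 hours 55 minutes.

5 hours 55 minutes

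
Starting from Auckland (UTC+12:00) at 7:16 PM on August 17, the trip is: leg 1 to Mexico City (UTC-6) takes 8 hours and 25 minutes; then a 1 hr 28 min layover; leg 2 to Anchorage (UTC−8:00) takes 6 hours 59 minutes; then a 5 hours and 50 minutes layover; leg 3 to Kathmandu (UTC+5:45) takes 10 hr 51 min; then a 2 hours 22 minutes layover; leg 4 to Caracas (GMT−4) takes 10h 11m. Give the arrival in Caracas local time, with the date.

1:22 AM on Aug 19

Convert departure to UTC: 7:16 PM − 12:00 = 7:16 AM UTC on Aug 17.
Add 8 hours and 25 minutes leg 1 → 3:41 PM UTC.
Add 1 hour and 28 minutes layover in Mexico City → 5:09 PM UTC.
Add 6 hours 59 minutes leg 2 → 12:08 AM UTC (Aug 18).
Add 5 hours 50 minutes layover in Anchorage → 5:58 AM UTC.
Add 10 hours 51 minutes leg 3 → 4:49 PM UTC.
Add 2 hours 22 minutes layover in Kathmandu → 7:11 PM UTC.
Add 10 hours 11 minutes leg 4 → 5:22 AM UTC (Aug 19).
Caracas is UTC−4:00, so local arrival = 5:22 AM − 4:00 = 1:22 AM on Aug 19.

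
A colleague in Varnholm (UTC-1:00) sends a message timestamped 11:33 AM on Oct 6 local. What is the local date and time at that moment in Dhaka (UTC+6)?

6:33 PM on Oct 6

In UTC: 11:33 AM + 1:00 = 12:33 PM on Oct 6.
Dhaka is UTC+6:00: 12:33 PM + 6:00 = 6:33 PM on Oct 6.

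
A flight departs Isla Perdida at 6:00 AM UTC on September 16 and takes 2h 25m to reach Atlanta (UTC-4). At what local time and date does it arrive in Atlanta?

Departure is given in UTC: 6:00 AM on Sep 16.
Add 2 hours 25 minutes → 8:25 AM UTC.
Atlanta is UTC−4:00: 8:25 AM − 4:00 = 4:25 AM on Sep 16.

4:25 AM on Sep 16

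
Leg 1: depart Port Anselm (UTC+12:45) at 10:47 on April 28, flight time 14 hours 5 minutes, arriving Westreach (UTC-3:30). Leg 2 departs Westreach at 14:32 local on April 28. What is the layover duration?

5 hours 55 minutes

Convert departure to UTC: 10:47 − 12:45 = 22:02 UTC on Apr 27.
Add 14 hours 5 minutes flight time → 12:07 UTC (Apr 28).
Westreach is UTC−3:30, so local arrival = 12:07 − 3:30 = 08:37 on Apr 28.
Layover = 14:32 − 08:37 = 5 hours 55 minutes.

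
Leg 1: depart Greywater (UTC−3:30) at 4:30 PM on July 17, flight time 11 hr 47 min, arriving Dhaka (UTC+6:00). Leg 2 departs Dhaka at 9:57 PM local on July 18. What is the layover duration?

Convert departure to UTC: 4:30 PM + 3:30 = 8:00 PM UTC on Jul 17.
Add 11 hours 47 minutes flight time → 7:47 AM UTC (Jul 18).
Dhaka is UTC+6:00, so local arrival = 7:47 AM + 6:00 = 1:47 PM on Jul 18.
Layover = 9:57 PM − 1:47 PM = 8 hours 10 minutes.

8 hours 10 minutes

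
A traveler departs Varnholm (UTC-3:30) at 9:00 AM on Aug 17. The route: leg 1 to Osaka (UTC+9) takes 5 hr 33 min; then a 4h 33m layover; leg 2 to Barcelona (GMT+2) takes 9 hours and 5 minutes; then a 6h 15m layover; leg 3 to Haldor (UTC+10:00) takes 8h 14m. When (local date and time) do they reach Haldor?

Convert departure to UTC: 9:00 AM + 3:30 = 12:30 PM UTC on Aug 17.
Add 5 hours 33 minutes leg 1 → 6:03 PM UTC.
Add 4 hours 33 minutes layover in Osaka → 10:36 PM UTC.
Add 9 hours 5 minutes leg 2 → 7:41 AM UTC (Aug 18).
Add 6 hours 15 minutes layover in Barcelona → 1:56 PM UTC.
Add 8 hours and 14 minutes leg 3 → 10:10 PM UTC.
Haldor is UTC+10:00, so local arrival = 10:10 PM + 10:00 = 8:10 AM on Aug 19.

8:10 AM on August 19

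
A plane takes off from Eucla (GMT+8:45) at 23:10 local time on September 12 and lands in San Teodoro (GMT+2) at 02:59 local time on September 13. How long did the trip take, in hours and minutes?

Departure in UTC: 23:10 − 8:45 = 14:25 on Sep 12.
Arrival in UTC: 02:59 − 2:00 = 00:59 on Sep 13.
Elapsed = 00:59 − 14:25 (+1 day) = 10 hours 34 minutes.

10 hours 34 minutes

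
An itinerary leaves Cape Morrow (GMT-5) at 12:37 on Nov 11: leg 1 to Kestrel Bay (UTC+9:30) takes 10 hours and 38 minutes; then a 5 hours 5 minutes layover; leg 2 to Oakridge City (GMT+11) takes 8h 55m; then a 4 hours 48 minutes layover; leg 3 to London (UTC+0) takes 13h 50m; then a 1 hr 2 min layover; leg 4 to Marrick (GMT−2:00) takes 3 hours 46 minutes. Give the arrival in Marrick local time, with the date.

Convert departure to UTC: 12:37 + 5:00 = 17:37 UTC on Nov 11.
Add 10 hours and 38 minutes leg 1 → 04:15 UTC (Nov 12).
Add 5 hours 5 minutes layover in Kestrel Bay → 09:20 UTC.
Add 8 hours 55 minutes leg 2 → 18:15 UTC.
Add 4 hours 48 minutes layover in Oakridge City → 23:03 UTC.
Add 13 hours and 50 minutes leg 3 → 12:53 UTC (Nov 13).
Add 1 hour 2 minutes layover in London → 13:55 UTC.
Add 3 hours and 46 minutes leg 4 → 17:41 UTC.
Marrick is UTC−2:00, so local arrival = 17:41 − 2:00 = 15:41 on Nov 13.

15:41 on Nov 13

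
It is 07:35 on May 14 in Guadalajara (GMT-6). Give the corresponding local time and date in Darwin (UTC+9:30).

Darwin is 15:30 ahead of Guadalajara.
Shift by the zone difference: 07:35 + 15:30 = 23:05 on May 14 in Darwin.

23:05 on May 14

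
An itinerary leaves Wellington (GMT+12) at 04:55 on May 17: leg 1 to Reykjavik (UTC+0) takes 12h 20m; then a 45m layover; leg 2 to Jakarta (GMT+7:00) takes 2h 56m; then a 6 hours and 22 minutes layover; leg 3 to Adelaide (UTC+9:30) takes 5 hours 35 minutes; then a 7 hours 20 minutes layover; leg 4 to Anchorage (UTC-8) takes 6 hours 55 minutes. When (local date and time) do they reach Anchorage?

03:08 on May 18

Convert departure to UTC: 04:55 − 12:00 = 16:55 UTC on May 16.
Add 12 hours 20 minutes leg 1 → 05:15 UTC (May 17).
Add 45 minutes layover in Reykjavik → 06:00 UTC.
Add 2 hours 56 minutes leg 2 → 08:56 UTC.
Add 6 hours and 22 minutes layover in Jakarta → 15:18 UTC.
Add 5 hours and 35 minutes leg 3 → 20:53 UTC.
Add 7 hours 20 minutes layover in Adelaide → 04:13 UTC (May 18).
Add 6 hours 55 minutes leg 4 → 11:08 UTC.
Anchorage is UTC−8:00, so local arrival = 11:08 − 8:00 = 03:08 on May 18.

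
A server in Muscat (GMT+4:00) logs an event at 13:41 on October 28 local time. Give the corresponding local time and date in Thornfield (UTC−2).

In UTC: 13:41 − 4:00 = 09:41 on Oct 28.
Thornfield is UTC−2:00: 09:41 − 2:00 = 07:41 on Oct 28.

07:41 on Oct 28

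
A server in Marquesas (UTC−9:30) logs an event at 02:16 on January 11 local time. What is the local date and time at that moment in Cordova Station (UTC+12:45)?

00:31 on January 12

In UTC: 02:16 + 9:30 = 11:46 on Jan 11.
Cordova Station is UTC+12:45: 11:46 + 12:45 = 00:31 on Jan 12.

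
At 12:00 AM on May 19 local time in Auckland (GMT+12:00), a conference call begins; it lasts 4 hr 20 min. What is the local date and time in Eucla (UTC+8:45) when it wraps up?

Convert start to UTC: 12:00 AM − 12:00 = 12:00 PM UTC on May 18.
Add 4 hours 20 minutes duration → 4:20 PM UTC.
Eucla is UTC+8:45, so local end time = 4:20 PM + 8:45 = 1:05 AM on May 19.

1:05 AM on May 19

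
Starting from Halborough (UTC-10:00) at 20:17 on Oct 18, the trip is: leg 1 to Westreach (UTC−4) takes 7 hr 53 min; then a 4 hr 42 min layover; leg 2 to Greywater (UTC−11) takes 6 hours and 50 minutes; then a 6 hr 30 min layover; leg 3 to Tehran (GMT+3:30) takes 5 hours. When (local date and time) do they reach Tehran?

16:42 on Oct 20

Convert departure to UTC: 20:17 + 10:00 = 06:17 UTC on Oct 19.
Add 7 hours 53 minutes leg 1 → 14:10 UTC.
Add 4 hours and 42 minutes layover in Westreach → 18:52 UTC.
Add 6 hours 50 minutes leg 2 → 01:42 UTC (Oct 20).
Add 6 hours 30 minutes layover in Greywater → 08:12 UTC.
Add 5 hours leg 3 → 13:12 UTC.
Tehran is UTC+3:30, so local arrival = 13:12 + 3:30 = 16:42 on Oct 20.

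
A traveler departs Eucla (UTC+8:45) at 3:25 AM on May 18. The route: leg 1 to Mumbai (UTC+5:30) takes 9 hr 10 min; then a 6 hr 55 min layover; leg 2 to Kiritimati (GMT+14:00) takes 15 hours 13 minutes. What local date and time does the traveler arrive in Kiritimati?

3:58 PM on May 19

Convert departure to UTC: 3:25 AM − 8:45 = 6:40 PM UTC on May 17.
Add 9 hours 10 minutes leg 1 → 3:50 AM UTC (May 18).
Add 6 hours 55 minutes layover in Mumbai → 10:45 AM UTC.
Add 15 hours and 13 minutes leg 2 → 1:58 AM UTC (May 19).
Kiritimati is UTC+14:00, so local arrival = 1:58 AM + 14:00 = 3:58 PM on May 19.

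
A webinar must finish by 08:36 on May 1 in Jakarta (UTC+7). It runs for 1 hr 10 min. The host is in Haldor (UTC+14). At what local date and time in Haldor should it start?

Target end time in UTC: 08:36 − 7:00 = 01:36 on May 1.
Subtract 1 hour and 10 minutes → start 00:26 UTC on May 1.
Haldor is UTC+14:00: 00:26 + 14:00 = 14:26 on May 1.

14:26 on May 1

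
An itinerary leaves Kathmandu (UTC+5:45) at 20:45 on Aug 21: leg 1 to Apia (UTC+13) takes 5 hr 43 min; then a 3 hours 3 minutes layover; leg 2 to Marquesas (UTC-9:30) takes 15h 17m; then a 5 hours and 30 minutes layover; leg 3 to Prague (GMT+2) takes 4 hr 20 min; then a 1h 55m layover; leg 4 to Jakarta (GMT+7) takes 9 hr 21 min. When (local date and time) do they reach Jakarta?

19:09 on August 23

Convert departure to UTC: 20:45 − 5:45 = 15:00 UTC on Aug 21.
Add 5 hours and 43 minutes leg 1 → 20:43 UTC.
Add 3 hours and 3 minutes layover in Apia → 23:46 UTC.
Add 15 hours 17 minutes leg 2 → 15:03 UTC (Aug 22).
Add 5 hours 30 minutes layover in Marquesas → 20:33 UTC.
Add 4 hours and 20 minutes leg 3 → 00:53 UTC (Aug 23).
Add 1 hour 55 minutes layover in Prague → 02:48 UTC.
Add 9 hours and 21 minutes leg 4 → 12:09 UTC.
Jakarta is UTC+7:00, so local arrival = 12:09 + 7:00 = 19:09 on Aug 23.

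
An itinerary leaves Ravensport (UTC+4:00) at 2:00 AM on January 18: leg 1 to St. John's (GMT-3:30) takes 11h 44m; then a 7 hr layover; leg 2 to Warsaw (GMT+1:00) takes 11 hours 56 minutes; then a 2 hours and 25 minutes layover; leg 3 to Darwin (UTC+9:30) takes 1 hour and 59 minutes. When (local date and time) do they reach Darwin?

6:34 PM on January 19

Convert departure to UTC: 2:00 AM − 4:00 = 10:00 PM UTC on Jan 17.
Add 11 hours 44 minutes leg 1 → 9:44 AM UTC (Jan 18).
Add 7 hours layover in St. John's → 4:44 PM UTC.
Add 11 hours and 56 minutes leg 2 → 4:40 AM UTC (Jan 19).
Add 2 hours 25 minutes layover in Warsaw → 7:05 AM UTC.
Add 1 hour 59 minutes leg 3 → 9:04 AM UTC.
Darwin is UTC+9:30, so local arrival = 9:04 AM + 9:30 = 6:34 PM on Jan 19.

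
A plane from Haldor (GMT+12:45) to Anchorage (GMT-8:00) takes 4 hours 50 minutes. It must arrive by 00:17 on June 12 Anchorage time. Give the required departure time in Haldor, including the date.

Target arrival in UTC: 00:17 + 8:00 = 08:17 on Jun 12.
Subtract 4 hours 50 minutes → departure 03:27 UTC on Jun 12.
Haldor is UTC+12:45: 03:27 + 12:45 = 16:12 on Jun 12.

16:12 on June 12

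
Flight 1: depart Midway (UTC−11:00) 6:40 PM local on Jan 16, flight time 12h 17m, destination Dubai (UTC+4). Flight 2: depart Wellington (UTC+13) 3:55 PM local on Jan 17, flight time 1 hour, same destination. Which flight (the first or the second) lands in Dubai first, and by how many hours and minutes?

Flight 1 in UTC: 6:40 PM + 11:00 = 5:40 AM on Jan 17.
+12 hours 17 minutes → arrive 5:57 PM UTC on Jan 17.
Flight 2 in UTC: 3:55 PM − 13:00 = 2:55 AM on Jan 17.
+1 hour → arrive 3:55 AM UTC on Jan 17.
Flight 2 lands earlier by 14 hours 2 minutes.

the second, by 14 hours 2 minutes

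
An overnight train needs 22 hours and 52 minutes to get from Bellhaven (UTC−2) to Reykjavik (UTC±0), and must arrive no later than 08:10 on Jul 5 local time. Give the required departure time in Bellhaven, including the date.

07:18 on July 4

Target arrival is already UTC: 08:10 on Jul 5.
Subtract 22 hours and 52 minutes → departure 09:18 UTC on Jul 4.
Bellhaven is UTC−2:00: 09:18 − 2:00 = 07:18 on Jul 4.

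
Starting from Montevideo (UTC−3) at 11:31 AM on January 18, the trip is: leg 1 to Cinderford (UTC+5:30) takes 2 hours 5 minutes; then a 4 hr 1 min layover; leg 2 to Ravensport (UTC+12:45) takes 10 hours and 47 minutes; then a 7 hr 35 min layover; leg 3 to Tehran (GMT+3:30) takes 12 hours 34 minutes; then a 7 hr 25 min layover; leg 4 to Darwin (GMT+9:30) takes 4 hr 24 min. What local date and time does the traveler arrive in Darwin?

Convert departure to UTC: 11:31 AM + 3:00 = 2:31 PM UTC on Jan 18.
Add 2 hours 5 minutes leg 1 → 4:36 PM UTC.
Add 4 hours 1 minute layover in Cinderford → 8:37 PM UTC.
Add 10 hours 47 minutes leg 2 → 7:24 AM UTC (Jan 19).
Add 7 hours 35 minutes layover in Ravensport → 2:59 PM UTC.
Add 12 hours 34 minutes leg 3 → 3:33 AM UTC (Jan 20).
Add 7 hours 25 minutes layover in Tehran → 10:58 AM UTC.
Add 4 hours 24 minutes leg 4 → 3:22 PM UTC.
Darwin is UTC+9:30, so local arrival = 3:22 PM + 9:30 = 12:52 AM on Jan 21.

12:52 AM on January 21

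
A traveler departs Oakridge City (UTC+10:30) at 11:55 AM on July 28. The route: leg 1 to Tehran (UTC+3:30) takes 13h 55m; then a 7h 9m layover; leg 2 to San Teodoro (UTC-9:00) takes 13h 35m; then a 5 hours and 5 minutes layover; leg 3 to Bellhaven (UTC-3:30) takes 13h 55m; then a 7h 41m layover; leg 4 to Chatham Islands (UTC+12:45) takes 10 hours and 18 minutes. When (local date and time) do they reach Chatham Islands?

1:48 PM on July 31

Convert departure to UTC: 11:55 AM − 10:30 = 1:25 AM UTC on Jul 28.
Add 13 hours 55 minutes leg 1 → 3:20 PM UTC.
Add 7 hours and 9 minutes layover in Tehran → 10:29 PM UTC.
Add 13 hours 35 minutes leg 2 → 12:04 PM UTC (Jul 29).
Add 5 hours and 5 minutes layover in San Teodoro → 5:09 PM UTC.
Add 13 hours and 55 minutes leg 3 → 7:04 AM UTC (Jul 30).
Add 7 hours and 41 minutes layover in Bellhaven → 2:45 PM UTC.
Add 10 hours 18 minutes leg 4 → 1:03 AM UTC (Jul 31).
Chatham Islands is UTC+12:45, so local arrival = 1:03 AM + 12:45 = 1:48 PM on Jul 31.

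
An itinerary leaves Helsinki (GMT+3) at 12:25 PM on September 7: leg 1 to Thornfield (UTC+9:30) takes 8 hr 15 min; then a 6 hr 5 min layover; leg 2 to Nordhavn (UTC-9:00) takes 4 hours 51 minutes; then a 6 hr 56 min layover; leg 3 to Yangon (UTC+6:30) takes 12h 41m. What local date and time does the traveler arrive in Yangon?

Convert departure to UTC: 12:25 PM − 3:00 = 9:25 AM UTC on Sep 7.
Add 8 hours 15 minutes leg 1 → 5:40 PM UTC.
Add 6 hours and 5 minutes layover in Thornfield → 11:45 PM UTC.
Add 4 hours and 51 minutes leg 2 → 4:36 AM UTC (Sep 8).
Add 6 hours and 56 minutes layover in Nordhavn → 11:32 AM UTC.
Add 12 hours 41 minutes leg 3 → 12:13 AM UTC (Sep 9).
Yangon is UTC+6:30, so local arrival = 12:13 AM + 6:30 = 6:43 AM on Sep 9.

6:43 AM on Sep 9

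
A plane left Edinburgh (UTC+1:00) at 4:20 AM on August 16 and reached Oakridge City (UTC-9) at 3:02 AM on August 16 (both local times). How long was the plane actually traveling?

Oakridge City is 10:00 behind Edinburgh.
Clock-face elapsed time (ignoring zones) is −1 hour 18 minutes.
Actual elapsed = −1 hour 18 minutes + 10:00 = 8 hours 42 minutes.

8 hours 42 minutes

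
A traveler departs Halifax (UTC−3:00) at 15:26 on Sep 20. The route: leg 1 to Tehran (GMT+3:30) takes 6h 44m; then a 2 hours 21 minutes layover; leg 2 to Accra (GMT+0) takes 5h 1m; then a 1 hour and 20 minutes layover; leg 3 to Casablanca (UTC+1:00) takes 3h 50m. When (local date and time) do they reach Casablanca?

Convert departure to UTC: 15:26 + 3:00 = 18:26 UTC on Sep 20.
Add 6 hours and 44 minutes leg 1 → 01:10 UTC (Sep 21).
Add 2 hours 21 minutes layover in Tehran → 03:31 UTC.
Add 5 hours and 1 minute leg 2 → 08:32 UTC.
Add 1 hour and 20 minutes layover in Accra → 09:52 UTC.
Add 3 hours and 50 minutes leg 3 → 13:42 UTC.
Casablanca is UTC+1:00, so local arrival = 13:42 + 1:00 = 14:42 on Sep 21.

14:42 on September 21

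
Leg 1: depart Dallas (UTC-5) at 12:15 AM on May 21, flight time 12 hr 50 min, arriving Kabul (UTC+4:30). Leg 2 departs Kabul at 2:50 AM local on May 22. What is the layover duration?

4 hours 15 minutes

Convert departure to UTC: 12:15 AM + 5:00 = 5:15 AM UTC on May 21.
Add 12 hours and 50 minutes flight time → 6:05 PM UTC.
Kabul is UTC+4:30, so local arrival = 6:05 PM + 4:30 = 10:35 PM on May 21.
Layover = 2:50 AM − 10:35 PM (+1 day) = 4 hours 15 minutes.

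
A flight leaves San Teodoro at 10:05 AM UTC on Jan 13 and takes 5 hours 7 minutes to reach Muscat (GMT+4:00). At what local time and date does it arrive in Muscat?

Departure is given in UTC: 10:05 AM on Jan 13.
Add 5 hours and 7 minutes → 3:12 PM UTC.
Muscat is UTC+4:00: 3:12 PM + 4:00 = 7:12 PM on Jan 13.

7:12 PM on Jan 13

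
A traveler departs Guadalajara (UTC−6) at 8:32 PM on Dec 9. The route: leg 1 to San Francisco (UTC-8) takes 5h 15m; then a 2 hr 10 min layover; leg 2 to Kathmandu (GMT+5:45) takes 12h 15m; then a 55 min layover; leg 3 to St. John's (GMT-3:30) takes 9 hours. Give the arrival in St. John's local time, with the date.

4:37 AM on December 11

Convert departure to UTC: 8:32 PM + 6:00 = 2:32 AM UTC on Dec 10.
Add 5 hours 15 minutes leg 1 → 7:47 AM UTC.
Add 2 hours 10 minutes layover in San Francisco → 9:57 AM UTC.
Add 12 hours and 15 minutes leg 2 → 10:12 PM UTC.
Add 55 minutes layover in Kathmandu → 11:07 PM UTC.
Add 9 hours leg 3 → 8:07 AM UTC (Dec 11).
St. John's is UTC−3:30, so local arrival = 8:07 AM − 3:30 = 4:37 AM on Dec 11.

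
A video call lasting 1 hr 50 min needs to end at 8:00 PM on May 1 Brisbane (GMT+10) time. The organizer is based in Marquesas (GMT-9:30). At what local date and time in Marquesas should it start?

10:40 PM on April 30

Target end time in UTC: 8:00 PM − 10:00 = 10:00 AM on May 1.
Subtract 1 hour 50 minutes → start 8:10 AM UTC on May 1.
Marquesas is UTC−9:30: 8:10 AM − 9:30 = 10:40 PM on Apr 30.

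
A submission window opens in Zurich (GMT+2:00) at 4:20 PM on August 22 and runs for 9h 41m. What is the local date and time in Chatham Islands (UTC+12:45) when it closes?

Convert start to UTC: 4:20 PM − 2:00 = 2:20 PM UTC on Aug 22.
Add 9 hours and 41 minutes duration → 12:01 AM UTC (Aug 23).
Chatham Islands is UTC+12:45, so local end time = 12:01 AM + 12:45 = 12:46 PM on Aug 23.

12:46 PM on Aug 23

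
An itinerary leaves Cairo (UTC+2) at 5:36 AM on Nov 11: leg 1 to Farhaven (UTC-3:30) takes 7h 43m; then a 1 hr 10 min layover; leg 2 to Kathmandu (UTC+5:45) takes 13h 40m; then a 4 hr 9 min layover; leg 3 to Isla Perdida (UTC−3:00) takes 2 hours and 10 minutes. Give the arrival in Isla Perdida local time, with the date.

Convert departure to UTC: 5:36 AM − 2:00 = 3:36 AM UTC on Nov 11.
Add 7 hours and 43 minutes leg 1 → 11:19 AM UTC.
Add 1 hour 10 minutes layover in Farhaven → 12:29 PM UTC.
Add 13 hours and 40 minutes leg 2 → 2:09 AM UTC (Nov 12).
Add 4 hours 9 minutes layover in Kathmandu → 6:18 AM UTC.
Add 2 hours and 10 minutes leg 3 → 8:28 AM UTC.
Isla Perdida is UTC−3:00, so local arrival = 8:28 AM − 3:00 = 5:28 AM on Nov 12.

5:28 AM on Nov 12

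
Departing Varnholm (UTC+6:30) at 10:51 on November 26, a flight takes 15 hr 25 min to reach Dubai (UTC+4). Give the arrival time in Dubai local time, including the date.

23:46 on Nov 26

Dubai is 2:30 behind Varnholm.
After 15 hours and 25 minutes it is 02:16 (Nov 27) in Varnholm.
Shift by the zone difference: 02:16 − 2:30 = 23:46 on Nov 26 in Dubai.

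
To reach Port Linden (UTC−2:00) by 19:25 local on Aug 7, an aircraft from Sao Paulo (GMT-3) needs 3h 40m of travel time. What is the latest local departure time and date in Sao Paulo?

Target arrival in UTC: 19:25 + 2:00 = 21:25 on Aug 7.
Subtract 3 hours 40 minutes → departure 17:45 UTC on Aug 7.
Sao Paulo is UTC−3:00: 17:45 − 3:00 = 14:45 on Aug 7.

14:45 on Aug 7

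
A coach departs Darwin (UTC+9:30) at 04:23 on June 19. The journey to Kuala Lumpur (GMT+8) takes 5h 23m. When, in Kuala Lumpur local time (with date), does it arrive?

Kuala Lumpur is 1:30 behind Darwin.
After 5 hours 23 minutes it is 09:46 in Darwin.
Shift by the zone difference: 09:46 − 1:30 = 08:16 on Jun 19 in Kuala Lumpur.

08:16 on June 19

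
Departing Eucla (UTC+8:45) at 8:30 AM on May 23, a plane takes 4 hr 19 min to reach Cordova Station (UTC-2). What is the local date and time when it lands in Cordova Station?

2:04 AM on May 23

Convert departure to UTC: 8:30 AM − 8:45 = 11:45 PM UTC on May 22.
Add 4 hours 19 minutes travel time → 4:04 AM UTC (May 23).
Cordova Station is UTC−2:00, so local arrival = 4:04 AM − 2:00 = 2:04 AM on May 23.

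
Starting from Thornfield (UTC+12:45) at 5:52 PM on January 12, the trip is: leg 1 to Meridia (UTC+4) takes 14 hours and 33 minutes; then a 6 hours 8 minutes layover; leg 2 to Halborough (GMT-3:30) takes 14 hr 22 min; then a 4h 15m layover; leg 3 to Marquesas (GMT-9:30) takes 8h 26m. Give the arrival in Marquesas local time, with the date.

Convert departure to UTC: 5:52 PM − 12:45 = 5:07 AM UTC on Jan 12.
Add 14 hours and 33 minutes leg 1 → 7:40 PM UTC.
Add 6 hours and 8 minutes layover in Meridia → 1:48 AM UTC (Jan 13).
Add 14 hours 22 minutes leg 2 → 4:10 PM UTC.
Add 4 hours and 15 minutes layover in Halborough → 8:25 PM UTC.
Add 8 hours and 26 minutes leg 3 → 4:51 AM UTC (Jan 14).
Marquesas is UTC−9:30, so local arrival = 4:51 AM − 9:30 = 7:21 PM on Jan 13.

7:21 PM on January 13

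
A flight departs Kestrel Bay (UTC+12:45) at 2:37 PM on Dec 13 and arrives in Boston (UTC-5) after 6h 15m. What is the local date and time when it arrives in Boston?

Convert departure to UTC: 2:37 PM − 12:45 = 1:52 AM UTC on Dec 13.
Add 6 hours and 15 minutes travel time → 8:07 AM UTC.
Boston is UTC−5:00, so local arrival = 8:07 AM − 5:00 = 3:07 AM on Dec 13.

3:07 AM on Dec 13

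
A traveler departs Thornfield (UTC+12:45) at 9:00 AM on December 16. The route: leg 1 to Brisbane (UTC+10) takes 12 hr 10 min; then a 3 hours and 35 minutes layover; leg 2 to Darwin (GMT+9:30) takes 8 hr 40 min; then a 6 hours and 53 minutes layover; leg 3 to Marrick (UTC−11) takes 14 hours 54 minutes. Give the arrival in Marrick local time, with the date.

Convert departure to UTC: 9:00 AM − 12:45 = 8:15 PM UTC on Dec 15.
Add 12 hours and 10 minutes leg 1 → 8:25 AM UTC (Dec 16).
Add 3 hours and 35 minutes layover in Brisbane → 12:00 PM UTC.
Add 8 hours 40 minutes leg 2 → 8:40 PM UTC.
Add 6 hours and 53 minutes layover in Darwin → 3:33 AM UTC (Dec 17).
Add 14 hours and 54 minutes leg 3 → 6:27 PM UTC.
Marrick is UTC−11:00, so local arrival = 6:27 PM − 11:00 = 7:27 AM on Dec 17.

7:27 AM on Dec 17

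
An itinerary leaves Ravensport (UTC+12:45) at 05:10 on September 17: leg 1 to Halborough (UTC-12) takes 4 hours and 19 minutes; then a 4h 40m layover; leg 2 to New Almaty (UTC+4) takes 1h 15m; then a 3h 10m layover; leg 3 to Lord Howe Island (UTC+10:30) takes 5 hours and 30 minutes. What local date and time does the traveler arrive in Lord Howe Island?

Convert departure to UTC: 05:10 − 12:45 = 16:25 UTC on Sep 16.
Add 4 hours and 19 minutes leg 1 → 20:44 UTC.
Add 4 hours 40 minutes layover in Halborough → 01:24 UTC (Sep 17).
Add 1 hour and 15 minutes leg 2 → 02:39 UTC.
Add 3 hours 10 minutes layover in New Almaty → 05:49 UTC.
Add 5 hours 30 minutes leg 3 → 11:19 UTC.
Lord Howe Island is UTC+10:30, so local arrival = 11:19 + 10:30 = 21:49 on Sep 17.

21:49 on Sep 17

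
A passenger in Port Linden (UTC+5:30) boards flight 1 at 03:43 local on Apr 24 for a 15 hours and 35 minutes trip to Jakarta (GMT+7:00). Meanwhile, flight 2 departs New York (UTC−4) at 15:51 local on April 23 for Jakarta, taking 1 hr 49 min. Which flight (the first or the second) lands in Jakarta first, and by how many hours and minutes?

Flight 1 in UTC: 03:43 − 5:30 = 22:13 on Apr 23.
+15 hours and 35 minutes → arrive 13:48 UTC on Apr 24.
Flight 2 in UTC: 15:51 + 4:00 = 19:51 on Apr 23.
+1 hour 49 minutes → arrive 21:40 UTC on Apr 23.
Flight 2 lands earlier by 16 hours 8 minutes.

the second, by 16 hours 8 minutes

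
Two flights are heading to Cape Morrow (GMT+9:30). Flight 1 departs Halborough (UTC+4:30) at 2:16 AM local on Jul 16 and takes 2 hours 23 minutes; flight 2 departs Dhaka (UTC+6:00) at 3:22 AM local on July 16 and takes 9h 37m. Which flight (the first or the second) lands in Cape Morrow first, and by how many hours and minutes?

the first, by 6 hours 50 minutes

Flight 1 in UTC: 2:16 AM − 4:30 = 9:46 PM on Jul 15.
+2 hours 23 minutes → arrive 12:09 AM UTC on Jul 16.
Flight 2 in UTC: 3:22 AM − 6:00 = 9:22 PM on Jul 15.
+9 hours and 37 minutes → arrive 6:59 AM UTC on Jul 16.
Flight 1 lands earlier by 6 hours 50 minutes.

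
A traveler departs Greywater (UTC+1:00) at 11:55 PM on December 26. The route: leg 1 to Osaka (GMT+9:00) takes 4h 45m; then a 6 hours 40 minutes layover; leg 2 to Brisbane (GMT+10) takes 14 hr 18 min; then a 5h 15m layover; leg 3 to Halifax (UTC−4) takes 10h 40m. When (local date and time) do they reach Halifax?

12:33 PM on December 28

Convert departure to UTC: 11:55 PM − 1:00 = 10:55 PM UTC on Dec 26.
Add 4 hours 45 minutes leg 1 → 3:40 AM UTC (Dec 27).
Add 6 hours and 40 minutes layover in Osaka → 10:20 AM UTC.
Add 14 hours 18 minutes leg 2 → 12:38 AM UTC (Dec 28).
Add 5 hours and 15 minutes layover in Brisbane → 5:53 AM UTC.
Add 10 hours 40 minutes leg 3 → 4:33 PM UTC.
Halifax is UTC−4:00, so local arrival = 4:33 PM − 4:00 = 12:33 PM on Dec 28.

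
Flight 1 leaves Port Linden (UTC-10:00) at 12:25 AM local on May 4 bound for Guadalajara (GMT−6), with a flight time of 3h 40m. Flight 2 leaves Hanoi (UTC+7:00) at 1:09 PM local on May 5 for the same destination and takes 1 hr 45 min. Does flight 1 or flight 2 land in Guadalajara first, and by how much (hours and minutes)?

Flight 1 in UTC: 12:25 AM + 10:00 = 10:25 AM on May 4.
+3 hours and 40 minutes → arrive 2:05 PM UTC on May 4.
Flight 2 in UTC: 1:09 PM − 7:00 = 6:09 AM on May 5.
+1 hour 45 minutes → arrive 7:54 AM UTC on May 5.
Flight 1 lands earlier by 17 hours 49 minutes.

the first, by 17 hours 49 minutes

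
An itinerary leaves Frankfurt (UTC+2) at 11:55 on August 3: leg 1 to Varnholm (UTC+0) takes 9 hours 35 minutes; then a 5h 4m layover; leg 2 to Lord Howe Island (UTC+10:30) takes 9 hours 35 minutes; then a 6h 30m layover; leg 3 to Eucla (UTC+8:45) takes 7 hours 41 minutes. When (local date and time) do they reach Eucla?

Convert departure to UTC: 11:55 − 2:00 = 09:55 UTC on Aug 3.
Add 9 hours and 35 minutes leg 1 → 19:30 UTC.
Add 5 hours and 4 minutes layover in Varnholm → 00:34 UTC (Aug 4).
Add 9 hours 35 minutes leg 2 → 10:09 UTC.
Add 6 hours 30 minutes layover in Lord Howe Island → 16:39 UTC.
Add 7 hours and 41 minutes leg 3 → 00:20 UTC (Aug 5).
Eucla is UTC+8:45, so local arrival = 00:20 + 8:45 = 09:05 on Aug 5.

09:05 on August 5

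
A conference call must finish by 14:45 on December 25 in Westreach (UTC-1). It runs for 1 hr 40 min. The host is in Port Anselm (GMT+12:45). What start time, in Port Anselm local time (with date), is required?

02:50 on December 26

Target end time in UTC: 14:45 + 1:00 = 15:45 on Dec 25.
Subtract 1 hour 40 minutes → start 14:05 UTC on Dec 25.
Port Anselm is UTC+12:45: 14:05 + 12:45 = 02:50 on Dec 26.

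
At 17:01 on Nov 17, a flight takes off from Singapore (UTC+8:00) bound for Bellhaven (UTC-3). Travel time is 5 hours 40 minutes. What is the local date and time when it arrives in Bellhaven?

11:41 on November 17

Bellhaven is 11:00 behind Singapore.
After 5 hours 40 minutes it is 22:41 in Singapore.
Shift by the zone difference: 22:41 − 11:00 = 11:41 on Nov 17 in Bellhaven.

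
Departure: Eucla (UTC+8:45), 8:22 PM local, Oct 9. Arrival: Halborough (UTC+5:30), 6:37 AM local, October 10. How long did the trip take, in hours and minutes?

13 hours 30 minutes

Departure in UTC: 8:22 PM − 8:45 = 11:37 AM on Oct 9.
Arrival in UTC: 6:37 AM − 5:30 = 1:07 AM on Oct 10.
Elapsed = 1:07 AM − 11:37 AM (+1 day) = 13 hours 30 minutes.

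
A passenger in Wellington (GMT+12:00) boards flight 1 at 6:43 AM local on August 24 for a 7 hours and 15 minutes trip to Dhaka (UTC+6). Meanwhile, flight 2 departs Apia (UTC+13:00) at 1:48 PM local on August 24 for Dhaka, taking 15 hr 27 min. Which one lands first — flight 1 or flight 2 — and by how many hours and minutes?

the first, by 14 hours 17 minutes

Flight 1 in UTC: 6:43 AM − 12:00 = 6:43 PM on Aug 23.
+7 hours 15 minutes → arrive 1:58 AM UTC on Aug 24.
Flight 2 in UTC: 1:48 PM − 13:00 = 12:48 AM on Aug 24.
+15 hours 27 minutes → arrive 4:15 PM UTC on Aug 24.
Flight 1 lands earlier by 14 hours 17 minutes.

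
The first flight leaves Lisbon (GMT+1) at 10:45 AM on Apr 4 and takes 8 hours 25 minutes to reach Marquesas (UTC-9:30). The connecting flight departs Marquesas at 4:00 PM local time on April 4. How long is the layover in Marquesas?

Convert departure to UTC: 10:45 AM − 1:00 = 9:45 AM UTC on Apr 4.
Add 8 hours 25 minutes flight time → 6:10 PM UTC.
Marquesas is UTC−9:30, so local arrival = 6:10 PM − 9:30 = 8:40 AM on Apr 4.
Layover = 4:00 PM − 8:40 AM = 7 hours 20 minutes.

7 hours 20 minutes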